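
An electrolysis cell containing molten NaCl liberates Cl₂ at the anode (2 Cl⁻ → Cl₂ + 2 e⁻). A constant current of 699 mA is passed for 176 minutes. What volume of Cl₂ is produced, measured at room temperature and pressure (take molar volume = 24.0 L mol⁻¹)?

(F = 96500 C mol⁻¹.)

0.918 L

Q = I·t = 0.6990 A × 10560 s = 7381 C.
n(e⁻) = Q/F = 7381 / 96500 = 0.07649 mol.
2 electrons are transferred per Cl₂ molecule, so n(Cl₂) = 0.07649 / 2 = 0.03825 mol.
V = n × V_m = 0.03825 × 24.0 = 0.918 L.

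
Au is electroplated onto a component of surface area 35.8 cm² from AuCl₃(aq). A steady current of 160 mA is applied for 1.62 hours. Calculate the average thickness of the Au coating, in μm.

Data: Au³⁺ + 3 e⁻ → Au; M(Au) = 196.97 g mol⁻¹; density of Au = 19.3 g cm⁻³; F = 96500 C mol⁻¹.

Q = I·t = 0.1600 × 5832.0 = 933.1 C; n(e⁻) = 0.009670 mol.
n(Au) = n(e⁻)/3 = 0.003223 mol, so m = 0.003223 × 196.97 = 0.6349 g.
Volume = m/ρ = 0.6349 / 19.3 = 0.03290 cm³.
Thickness = V/A = 0.03290 / 35.8 = 9.19 × 10⁻⁴ cm = 9.19 μm.

9.19 μm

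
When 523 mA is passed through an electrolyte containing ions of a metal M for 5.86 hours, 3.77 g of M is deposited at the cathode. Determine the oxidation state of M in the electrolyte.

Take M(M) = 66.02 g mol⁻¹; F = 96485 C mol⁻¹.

Q = I·t = 0.5230 A × 21096 s = 11030 C, so n(e⁻) = 11030/96485 = 0.1144 mol.
n(M) deposited = 3.77 / 66.02 = 0.05710 mol.
Electrons per atom = n(e⁻)/n(M) = 0.1144 / 0.05710 = 2.00 ≈ 2, so the ion is M²⁺.

+2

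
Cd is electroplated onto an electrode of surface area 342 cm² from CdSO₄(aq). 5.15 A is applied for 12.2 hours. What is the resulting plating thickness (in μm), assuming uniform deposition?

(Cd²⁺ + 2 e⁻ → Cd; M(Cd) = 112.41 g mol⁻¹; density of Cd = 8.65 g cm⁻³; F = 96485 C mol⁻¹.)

Q = I·t = 5.150 × 43920 = 226200 C; n(e⁻) = 2.344 mol.
n(Cd) = n(e⁻)/2 = 1.172 mol, so m = 1.172 × 112.41 = 131.8 g.
Volume = m/ρ = 131.8 / 8.65 = 15.23 cm³.
Thickness = V/A = 15.23 / 342 = 0.0445 cm = 445 μm.

445 μm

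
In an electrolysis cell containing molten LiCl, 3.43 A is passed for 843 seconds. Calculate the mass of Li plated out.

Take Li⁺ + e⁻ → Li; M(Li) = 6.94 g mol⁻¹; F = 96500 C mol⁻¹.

Q = I·t = 3.430 A × 843.00 s = 2891 C.
n(e⁻) = Q/F = 2891 / 96500 = 0.02996 mol.
Li⁺ + e⁻ → Li, so n(Li) = n(e⁻)/1 = 0.02996 mol.
m = n·M = 0.02996 × 6.94 = 0.208 g.

0.208 g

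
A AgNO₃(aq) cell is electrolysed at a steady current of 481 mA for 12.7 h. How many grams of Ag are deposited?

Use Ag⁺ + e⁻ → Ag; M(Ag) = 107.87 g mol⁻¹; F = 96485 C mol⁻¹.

Q = I·t = 0.4810 A × 45720 s = 21990 C.
n(e⁻) = Q/F = 21990 / 96485 = 0.2279 mol.
Ag⁺ + e⁻ → Ag, so n(Ag) = n(e⁻)/1 = 0.2279 mol.
m = n·M = 0.2279 × 107.87 = 24.6 g.

24.6 g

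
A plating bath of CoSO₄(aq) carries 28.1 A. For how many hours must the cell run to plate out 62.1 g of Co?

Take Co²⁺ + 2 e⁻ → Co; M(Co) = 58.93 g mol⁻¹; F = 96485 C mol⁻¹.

2.01 h

n(Co) = m/M = 62.1 / 58.93 = 1.054 mol.
Each Co atom requires 2 electrons, so n(e⁻) = 2 × 1.054 = 2.108 mol.
Q = n(e⁻)·F = 2.108 × 96485 = 203400 C.
t = Q/I = 203400 / 28.10 A = 7237 s = 2.01 h.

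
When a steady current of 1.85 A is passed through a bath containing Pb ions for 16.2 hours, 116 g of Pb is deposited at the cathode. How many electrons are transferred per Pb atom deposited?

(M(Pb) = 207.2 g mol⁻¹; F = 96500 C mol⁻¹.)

Q = I·t = 1.850 A × 58320 s = 107900 C, so n(e⁻) = 107900/96500 = 1.118 mol.
n(Pb) deposited = 116 / 207.2 = 0.5598 mol.
Electrons per atom = n(e⁻)/n(Pb) = 1.118 / 0.5598 = 2.00 ≈ 2, so the ion is Pb²⁺.

2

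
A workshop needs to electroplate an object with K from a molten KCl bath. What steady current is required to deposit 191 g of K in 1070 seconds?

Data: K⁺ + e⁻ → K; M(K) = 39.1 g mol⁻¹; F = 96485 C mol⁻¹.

n(K) = 191 / 39.1 = 4.885 mol.
n(e⁻) = 1 × 4.885 = 4.885 mol.
Q = n(e⁻)·F = 4.885 × 96485 = 471300 C.
I = Q/t = 471300 / 1070.0 s = 440 A.

440 A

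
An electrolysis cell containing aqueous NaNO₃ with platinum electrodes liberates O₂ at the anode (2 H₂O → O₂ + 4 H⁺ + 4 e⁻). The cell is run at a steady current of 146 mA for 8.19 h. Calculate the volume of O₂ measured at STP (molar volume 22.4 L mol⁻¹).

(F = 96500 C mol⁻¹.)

Q = I·t = 0.1460 A × 29484 s = 4305 C.
n(e⁻) = Q/F = 4305 / 96500 = 0.04461 mol.
4 electrons are transferred per O₂ molecule, so n(O₂) = 0.04461 / 4 = 0.01115 mol.
V = n × V_m = 0.01115 × 22.4 = 0.250 L.

0.250 L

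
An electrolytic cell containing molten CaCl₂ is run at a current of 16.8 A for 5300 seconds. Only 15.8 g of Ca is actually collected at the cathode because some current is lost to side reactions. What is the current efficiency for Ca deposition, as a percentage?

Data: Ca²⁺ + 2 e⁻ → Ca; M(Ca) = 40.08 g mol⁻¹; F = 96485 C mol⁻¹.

85.4 %

Q = I·t = 16.80 × 5300.0 = 89040 C; n(e⁻) = 89040/96485 = 0.9228 mol.
Theoretical n(Ca) = n(e⁻)/2 = 0.4614 mol, i.e. m_theo = 0.4614 × 40.08 = 18.49 g.
Efficiency = m_actual / m_theo = 15.8 / 18.49 = 85.4 %.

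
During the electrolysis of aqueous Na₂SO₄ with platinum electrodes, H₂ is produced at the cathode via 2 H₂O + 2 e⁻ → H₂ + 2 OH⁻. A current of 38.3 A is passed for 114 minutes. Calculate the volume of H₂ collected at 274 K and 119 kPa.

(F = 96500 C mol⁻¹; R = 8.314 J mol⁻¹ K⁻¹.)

26.0 L

Q = I·t = 38.30 A × 6840.0 s = 262000 C.
n(e⁻) = Q/F = 262000 / 96500 = 2.715 mol.
2 electrons are transferred per H₂ molecule, so n(H₂) = 2.715 / 2 = 1.357 mol.
V = nRT/P = (1.357 × 8.314 × 274) / (119 × 10³ Pa) = 0.0260 m³ = 26.0 L.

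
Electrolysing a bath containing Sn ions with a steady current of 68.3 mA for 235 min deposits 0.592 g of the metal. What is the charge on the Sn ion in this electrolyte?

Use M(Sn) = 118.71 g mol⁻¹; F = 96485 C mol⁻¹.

Q = I·t = 0.06830 A × 14100 s = 963.0 C, so n(e⁻) = 963.0/96485 = 0.009981 mol.
n(Sn) deposited = 0.592 / 118.71 = 0.004987 mol.
Electrons per atom = n(e⁻)/n(Sn) = 0.009981 / 0.004987 = 2.00 ≈ 2, so the ion is Sn²⁺.

+2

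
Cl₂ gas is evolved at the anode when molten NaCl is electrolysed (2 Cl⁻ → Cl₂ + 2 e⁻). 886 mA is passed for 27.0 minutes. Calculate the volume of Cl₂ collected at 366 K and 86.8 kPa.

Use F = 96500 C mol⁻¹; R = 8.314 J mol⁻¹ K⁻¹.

0.261 L

Q = I·t = 0.8860 A × 1620.0 s = 1435 C.
n(e⁻) = Q/F = 1435 / 96500 = 0.01487 mol.
2 electrons are transferred per Cl₂ molecule, so n(Cl₂) = 0.01487 / 2 = 0.007437 mol.
V = nRT/P = (0.007437 × 8.314 × 366) / (86.8 × 10³ Pa) = 2.61 × 10⁻⁴ m³ = 0.261 L.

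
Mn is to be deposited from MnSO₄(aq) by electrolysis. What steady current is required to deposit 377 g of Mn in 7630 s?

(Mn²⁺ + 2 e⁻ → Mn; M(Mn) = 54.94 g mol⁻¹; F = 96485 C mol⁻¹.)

174 A

n(Mn) = 377 / 54.94 = 6.862 mol.
n(e⁻) = 2 × 6.862 = 13.72 mol.
Q = n(e⁻)·F = 13.72 × 96485 = 1324000 C.
I = Q/t = 1324000 / 7630.0 s = 174 A.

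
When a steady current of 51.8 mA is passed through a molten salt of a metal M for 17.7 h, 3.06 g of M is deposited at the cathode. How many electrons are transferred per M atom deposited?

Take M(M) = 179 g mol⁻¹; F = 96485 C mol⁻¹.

2

Q = I·t = 0.05180 A × 63720 s = 3301 C, so n(e⁻) = 3301/96485 = 0.03421 mol.
n(M) deposited = 3.06 / 179 = 0.01709 mol.
Electrons per atom = n(e⁻)/n(M) = 0.03421 / 0.01709 = 2.00 ≈ 2, so the ion is M²⁺.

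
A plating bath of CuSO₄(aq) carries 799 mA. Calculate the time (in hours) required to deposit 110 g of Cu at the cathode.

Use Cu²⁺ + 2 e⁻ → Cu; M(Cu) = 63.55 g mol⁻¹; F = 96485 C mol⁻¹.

116 h

n(Cu) = m/M = 110 / 63.55 = 1.731 mol.
Each Cu atom requires 2 electrons, so n(e⁻) = 2 × 1.731 = 3.462 mol.
Q = n(e⁻)·F = 3.462 × 96485 = 334000 C.
t = Q/I = 334000 / 0.7990 A = 418000 s = 116 h.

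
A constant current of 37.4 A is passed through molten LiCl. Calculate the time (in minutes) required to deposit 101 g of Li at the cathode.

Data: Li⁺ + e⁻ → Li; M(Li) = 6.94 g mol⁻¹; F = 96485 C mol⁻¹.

626 min

n(Li) = m/M = 101 / 6.94 = 14.55 mol.
Each Li atom requires 1 electron, so n(e⁻) = 1 × 14.55 = 14.55 mol.
Q = n(e⁻)·F = 14.55 × 96485 = 1404000 C.
t = Q/I = 1404000 / 37.40 A = 37540 s = 626 min.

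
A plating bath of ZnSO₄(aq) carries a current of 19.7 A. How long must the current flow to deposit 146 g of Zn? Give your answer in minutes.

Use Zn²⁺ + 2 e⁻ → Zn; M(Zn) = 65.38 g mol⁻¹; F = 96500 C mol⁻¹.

365 min

n(Zn) = m/M = 146 / 65.38 = 2.233 mol.
Each Zn atom requires 2 electrons, so n(e⁻) = 2 × 2.233 = 4.466 mol.
Q = n(e⁻)·F = 4.466 × 96500 = 431000 C.
t = Q/I = 431000 / 19.70 A = 21880 s = 365 min.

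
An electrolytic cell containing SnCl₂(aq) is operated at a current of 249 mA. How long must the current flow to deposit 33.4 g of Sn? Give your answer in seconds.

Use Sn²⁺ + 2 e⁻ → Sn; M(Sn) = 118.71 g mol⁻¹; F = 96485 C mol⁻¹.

2.18 × 10⁵ s

n(Sn) = m/M = 33.4 / 118.71 = 0.2814 mol.
Each Sn atom requires 2 electrons, so n(e⁻) = 2 × 0.2814 = 0.5627 mol.
Q = n(e⁻)·F = 0.5627 × 96485 = 54290 C.
t = Q/I = 54290 / 0.2490 A = 218000 s.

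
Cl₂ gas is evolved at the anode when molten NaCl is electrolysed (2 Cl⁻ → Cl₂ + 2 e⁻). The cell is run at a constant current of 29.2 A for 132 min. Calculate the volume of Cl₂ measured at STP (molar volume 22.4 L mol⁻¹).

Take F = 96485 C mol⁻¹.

Q = I·t = 29.20 A × 7920.0 s = 231300 C.
n(e⁻) = Q/F = 231300 / 96485 = 2.397 mol.
2 electrons are transferred per Cl₂ molecule, so n(Cl₂) = 2.397 / 2 = 1.198 mol.
V = n × V_m = 1.198 × 22.4 = 26.8 L.

26.8 L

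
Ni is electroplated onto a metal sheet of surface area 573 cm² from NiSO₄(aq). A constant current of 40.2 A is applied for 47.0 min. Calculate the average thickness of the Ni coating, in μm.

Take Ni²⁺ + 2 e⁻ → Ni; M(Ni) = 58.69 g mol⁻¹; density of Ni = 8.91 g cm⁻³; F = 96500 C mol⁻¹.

67.5 μm

Q = I·t = 40.20 × 2820.0 = 113400 C; n(e⁻) = 1.175 mol.
n(Ni) = n(e⁻)/2 = 0.5874 mol, so m = 0.5874 × 58.69 = 34.47 g.
Volume = m/ρ = 34.47 / 8.91 = 3.869 cm³.
Thickness = V/A = 3.869 / 573 = 0.00675 cm = 67.5 μm.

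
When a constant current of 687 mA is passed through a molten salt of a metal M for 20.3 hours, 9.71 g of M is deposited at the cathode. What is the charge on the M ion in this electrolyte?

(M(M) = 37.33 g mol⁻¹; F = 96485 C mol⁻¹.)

Q = I·t = 0.6870 A × 73080 s = 50210 C, so n(e⁻) = 50210/96485 = 0.5203 mol.
n(M) deposited = 9.71 / 37.33 = 0.2601 mol.
Electrons per atom = n(e⁻)/n(M) = 0.5203 / 0.2601 = 2.00 ≈ 2, so the ion is M²⁺.

+2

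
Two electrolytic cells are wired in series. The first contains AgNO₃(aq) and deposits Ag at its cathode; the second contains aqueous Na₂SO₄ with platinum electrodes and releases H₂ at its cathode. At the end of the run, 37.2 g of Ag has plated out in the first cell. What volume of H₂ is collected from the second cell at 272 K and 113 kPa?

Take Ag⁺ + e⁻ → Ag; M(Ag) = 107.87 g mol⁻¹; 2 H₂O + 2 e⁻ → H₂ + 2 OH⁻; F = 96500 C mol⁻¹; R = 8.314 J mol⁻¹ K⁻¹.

3.45 L

n(Ag) = 37.2 / 107.87 = 0.3449 mol, so n(e⁻) = 1 × 0.3449 = 0.3449 mol.
The cells are in series, so the same 0.3449 mol of electrons passes through the second cell.
2 H₂O + 2 e⁻ → H₂ + 2 OH⁻ — 2 mol e⁻ per mol H₂, so n(H₂) = 0.3449/2 = 0.1724 mol.
V = nRT/P = (0.1724 × 8.314 × 272) / (113 × 10³) = 0.00345 m³ = 3.45 L.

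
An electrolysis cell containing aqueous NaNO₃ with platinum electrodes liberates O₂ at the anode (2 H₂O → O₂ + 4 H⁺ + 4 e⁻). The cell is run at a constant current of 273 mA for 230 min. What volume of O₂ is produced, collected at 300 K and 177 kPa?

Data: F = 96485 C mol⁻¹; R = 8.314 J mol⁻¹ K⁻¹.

Q = I·t = 0.2730 A × 13800 s = 3767 C.
n(e⁻) = Q/F = 3767 / 96485 = 0.03905 mol.
4 electrons are transferred per O₂ molecule, so n(O₂) = 0.03905 / 4 = 0.009762 mol.
V = nRT/P = (0.009762 × 8.314 × 300) / (177 × 10³ Pa) = 1.38 × 10⁻⁴ m³ = 0.138 L.

0.138 L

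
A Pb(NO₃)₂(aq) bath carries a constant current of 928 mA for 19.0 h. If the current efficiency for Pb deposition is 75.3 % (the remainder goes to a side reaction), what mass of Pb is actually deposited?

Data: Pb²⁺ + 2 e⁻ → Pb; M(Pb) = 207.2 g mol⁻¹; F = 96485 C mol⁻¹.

Q = I·t = 0.9280 × 68400 = 63480 C.
n(e⁻) = 63480/96485 = 0.6579 mol; theoretically n(Pb) = 0.6579/2 = 0.3289 mol, m_theo = 68.16 g.
At 75.3 % efficiency, m_actual = 0.753 × 68.16 = 51.3 g.

51.3 g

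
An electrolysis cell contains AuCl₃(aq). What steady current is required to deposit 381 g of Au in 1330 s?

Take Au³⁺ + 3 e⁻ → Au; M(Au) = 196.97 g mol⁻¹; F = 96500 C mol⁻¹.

421 A

n(Au) = 381 / 196.97 = 1.934 mol.
n(e⁻) = 3 × 1.934 = 5.803 mol.
Q = n(e⁻)·F = 5.803 × 96500 = 560000 C.
I = Q/t = 560000 / 1330.0 s = 421 A.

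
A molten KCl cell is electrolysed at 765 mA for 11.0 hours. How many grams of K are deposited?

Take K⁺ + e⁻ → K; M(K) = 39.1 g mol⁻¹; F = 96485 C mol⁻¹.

Q = I·t = 0.7650 A × 39600 s = 30290 C.
n(e⁻) = Q/F = 30290 / 96485 = 0.3140 mol.
K⁺ + e⁻ → K, so n(K) = n(e⁻)/1 = 0.3140 mol.
m = n·M = 0.3140 × 39.1 = 12.3 g.

12.3 g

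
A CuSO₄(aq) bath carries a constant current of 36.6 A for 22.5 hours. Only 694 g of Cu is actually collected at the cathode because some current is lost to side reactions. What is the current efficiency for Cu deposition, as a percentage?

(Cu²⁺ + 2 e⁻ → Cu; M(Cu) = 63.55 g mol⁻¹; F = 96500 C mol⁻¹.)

71.1 %

Q = I·t = 36.60 × 81000 = 2965000 C; n(e⁻) = 2965000/96500 = 30.72 mol.
Theoretical n(Cu) = n(e⁻)/2 = 15.36 mol, i.e. m_theo = 15.36 × 63.55 = 976.2 g.
Efficiency = m_actual / m_theo = 694 / 976.2 = 71.1 %.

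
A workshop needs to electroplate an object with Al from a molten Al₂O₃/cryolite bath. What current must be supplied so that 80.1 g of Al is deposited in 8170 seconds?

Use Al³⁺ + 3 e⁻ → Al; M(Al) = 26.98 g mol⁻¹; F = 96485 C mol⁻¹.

n(Al) = 80.1 / 26.98 = 2.969 mol.
n(e⁻) = 3 × 2.969 = 8.907 mol.
Q = n(e⁻)·F = 8.907 × 96485 = 859400 C.
I = Q/t = 859400 / 8170.0 s = 105 A.

105 A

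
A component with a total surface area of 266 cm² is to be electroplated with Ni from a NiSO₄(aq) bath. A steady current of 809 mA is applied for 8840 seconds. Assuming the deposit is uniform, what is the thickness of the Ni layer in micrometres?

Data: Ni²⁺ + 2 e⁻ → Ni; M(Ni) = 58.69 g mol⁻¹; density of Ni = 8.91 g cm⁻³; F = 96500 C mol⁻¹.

Q = I·t = 0.8090 × 8840.0 = 7152 C; n(e⁻) = 0.07411 mol.
n(Ni) = n(e⁻)/2 = 0.03705 mol, so m = 0.03705 × 58.69 = 2.175 g.
Volume = m/ρ = 2.175 / 8.91 = 0.2441 cm³.
Thickness = V/A = 0.2441 / 266 = 9.18 × 10⁻⁴ cm = 9.18 μm.

9.18 μm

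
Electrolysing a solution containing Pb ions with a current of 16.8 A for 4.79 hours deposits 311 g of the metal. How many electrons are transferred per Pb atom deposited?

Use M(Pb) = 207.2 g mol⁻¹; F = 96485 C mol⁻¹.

2

Q = I·t = 16.80 A × 17244 s = 289700 C, so n(e⁻) = 289700/96485 = 3.003 mol.
n(Pb) deposited = 311 / 207.2 = 1.501 mol.
Electrons per atom = n(e⁻)/n(Pb) = 3.003 / 1.501 = 2.00 ≈ 2, so the ion is Pb²⁺.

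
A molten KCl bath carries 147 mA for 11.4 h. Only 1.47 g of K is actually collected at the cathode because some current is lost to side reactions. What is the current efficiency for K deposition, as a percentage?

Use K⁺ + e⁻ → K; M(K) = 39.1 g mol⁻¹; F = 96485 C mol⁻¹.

Q = I·t = 0.1470 × 41040 = 6033 C; n(e⁻) = 6033/96485 = 0.06253 mol.
Theoretical n(K) = n(e⁻)/1 = 0.06253 mol, i.e. m_theo = 0.06253 × 39.1 = 2.445 g.
Efficiency = m_actual / m_theo = 1.47 / 2.445 = 60.1 %.

60.1 %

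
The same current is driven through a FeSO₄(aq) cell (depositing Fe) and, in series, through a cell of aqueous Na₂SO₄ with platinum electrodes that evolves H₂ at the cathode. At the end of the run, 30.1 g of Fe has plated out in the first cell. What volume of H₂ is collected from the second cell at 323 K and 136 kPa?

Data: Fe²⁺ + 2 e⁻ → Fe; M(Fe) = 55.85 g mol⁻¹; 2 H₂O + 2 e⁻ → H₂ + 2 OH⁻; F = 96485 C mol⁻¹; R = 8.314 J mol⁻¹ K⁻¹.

n(Fe) = 30.1 / 55.85 = 0.5389 mol, so n(e⁻) = 2 × 0.5389 = 1.078 mol.
The cells are in series, so the same 1.078 mol of electrons passes through the second cell.
2 H₂O + 2 e⁻ → H₂ + 2 OH⁻ — 2 mol e⁻ per mol H₂, so n(H₂) = 1.078/2 = 0.5389 mol.
V = nRT/P = (0.5389 × 8.314 × 323) / (136 × 10³) = 0.0106 m³ = 10.6 L.

10.6 L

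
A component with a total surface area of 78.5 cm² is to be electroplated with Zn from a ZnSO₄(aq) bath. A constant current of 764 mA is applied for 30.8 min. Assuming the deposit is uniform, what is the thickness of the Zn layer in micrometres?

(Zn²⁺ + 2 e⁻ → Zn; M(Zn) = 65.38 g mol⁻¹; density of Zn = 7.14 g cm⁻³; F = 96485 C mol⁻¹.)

8.53 μm

Q = I·t = 0.7640 × 1848.0 = 1412 C; n(e⁻) = 0.01463 mol.
n(Zn) = n(e⁻)/2 = 0.007317 mol, so m = 0.007317 × 65.38 = 0.4784 g.
Volume = m/ρ = 0.4784 / 7.14 = 0.06700 cm³.
Thickness = V/A = 0.06700 / 78.5 = 8.53 × 10⁻⁴ cm = 8.53 μm.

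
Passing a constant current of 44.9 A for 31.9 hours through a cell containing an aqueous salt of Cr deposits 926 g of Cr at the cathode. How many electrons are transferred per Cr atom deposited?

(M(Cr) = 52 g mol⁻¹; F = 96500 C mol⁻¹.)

3

Q = I·t = 44.90 A × 114840 s = 5156000 C, so n(e⁻) = 5156000/96500 = 53.43 mol.
n(Cr) deposited = 926 / 52 = 17.81 mol.
Electrons per atom = n(e⁻)/n(Cr) = 53.43 / 17.81 = 3.00 ≈ 3, so the ion is Cr³⁺.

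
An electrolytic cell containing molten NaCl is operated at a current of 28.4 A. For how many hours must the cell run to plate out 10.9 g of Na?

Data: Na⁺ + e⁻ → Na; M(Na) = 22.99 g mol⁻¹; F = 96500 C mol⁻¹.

n(Na) = m/M = 10.9 / 22.99 = 0.4741 mol.
Each Na atom requires 1 electron, so n(e⁻) = 1 × 0.4741 = 0.4741 mol.
Q = n(e⁻)·F = 0.4741 × 96500 = 45750 C.
t = Q/I = 45750 / 28.40 A = 1611 s = 0.448 h.

0.448 h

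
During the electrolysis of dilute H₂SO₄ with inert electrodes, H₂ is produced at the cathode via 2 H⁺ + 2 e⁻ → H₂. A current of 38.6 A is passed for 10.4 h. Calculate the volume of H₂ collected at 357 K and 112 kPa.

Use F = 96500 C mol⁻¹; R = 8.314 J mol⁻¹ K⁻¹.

Q = I·t = 38.60 A × 37440 s = 1445000 C.
n(e⁻) = Q/F = 1445000 / 96500 = 14.98 mol.
2 electrons are transferred per H₂ molecule, so n(H₂) = 14.98 / 2 = 7.488 mol.
V = nRT/P = (7.488 × 8.314 × 357) / (112 × 10³ Pa) = 0.198 m³ = 198 L.

198 L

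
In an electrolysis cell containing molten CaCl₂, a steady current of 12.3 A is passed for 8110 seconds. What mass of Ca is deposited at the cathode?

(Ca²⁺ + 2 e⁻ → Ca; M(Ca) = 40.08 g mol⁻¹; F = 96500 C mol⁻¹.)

20.7 g

Q = I·t = 12.30 A × 8110.0 s = 99750 C.
n(e⁻) = Q/F = 99750 / 96500 = 1.034 mol.
Ca²⁺ + 2 e⁻ → Ca, so n(Ca) = n(e⁻)/2 = 0.5169 mol.
m = n·M = 0.5169 × 40.08 = 20.7 g.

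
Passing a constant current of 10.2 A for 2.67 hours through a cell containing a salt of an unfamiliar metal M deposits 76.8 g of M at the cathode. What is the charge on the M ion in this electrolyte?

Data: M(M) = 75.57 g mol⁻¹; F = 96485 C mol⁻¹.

Q = I·t = 10.20 A × 9612.0 s = 98040 C, so n(e⁻) = 98040/96485 = 1.016 mol.
n(M) deposited = 76.8 / 75.57 = 1.016 mol.
Electrons per atom = n(e⁻)/n(M) = 1.016 / 1.016 = 1.00 ≈ 1, so the ion is M⁺.

+1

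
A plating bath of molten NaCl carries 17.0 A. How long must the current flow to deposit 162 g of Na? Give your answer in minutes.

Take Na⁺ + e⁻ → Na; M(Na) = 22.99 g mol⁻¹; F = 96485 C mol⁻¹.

n(Na) = m/M = 162 / 22.99 = 7.047 mol.
Each Na atom requires 1 electron, so n(e⁻) = 1 × 7.047 = 7.047 mol.
Q = n(e⁻)·F = 7.047 × 96485 = 679900 C.
t = Q/I = 679900 / 17.00 A = 39990 s = 667 min.

667 min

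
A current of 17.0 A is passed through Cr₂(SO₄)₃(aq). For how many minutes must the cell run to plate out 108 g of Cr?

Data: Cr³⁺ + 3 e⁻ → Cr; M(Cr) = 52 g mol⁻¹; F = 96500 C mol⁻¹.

589 min

n(Cr) = m/M = 108 / 52 = 2.077 mol.
Each Cr atom requires 3 electrons, so n(e⁻) = 3 × 2.077 = 6.231 mol.
Q = n(e⁻)·F = 6.231 × 96500 = 601300 C.
t = Q/I = 601300 / 17.00 A = 35370 s = 589 min.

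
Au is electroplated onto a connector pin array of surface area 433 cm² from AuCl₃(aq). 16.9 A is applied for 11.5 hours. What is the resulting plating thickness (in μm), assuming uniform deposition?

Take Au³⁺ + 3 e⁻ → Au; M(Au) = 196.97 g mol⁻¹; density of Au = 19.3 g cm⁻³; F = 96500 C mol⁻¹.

Q = I·t = 16.90 × 41400 = 699700 C; n(e⁻) = 7.250 mol.
n(Au) = n(e⁻)/3 = 2.417 mol, so m = 2.417 × 196.97 = 476.0 g.
Volume = m/ρ = 476.0 / 19.3 = 24.67 cm³.
Thickness = V/A = 24.67 / 433 = 0.0570 cm = 570 μm.

570 μm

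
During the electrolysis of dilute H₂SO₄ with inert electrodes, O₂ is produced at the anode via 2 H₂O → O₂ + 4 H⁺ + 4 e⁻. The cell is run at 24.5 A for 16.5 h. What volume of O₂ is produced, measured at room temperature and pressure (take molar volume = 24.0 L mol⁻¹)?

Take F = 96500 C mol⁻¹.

90.5 L

Q = I·t = 24.50 A × 59400 s = 1455000 C.
n(e⁻) = Q/F = 1455000 / 96500 = 15.08 mol.
4 electrons are transferred per O₂ molecule, so n(O₂) = 15.08 / 4 = 3.770 mol.
V = n × V_m = 3.770 × 24.0 = 90.5 L.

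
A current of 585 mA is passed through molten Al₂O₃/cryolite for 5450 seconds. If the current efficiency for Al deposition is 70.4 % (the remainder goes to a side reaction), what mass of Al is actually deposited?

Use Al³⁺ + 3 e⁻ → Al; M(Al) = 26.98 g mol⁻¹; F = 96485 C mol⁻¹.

0.209 g

Q = I·t = 0.5850 × 5450.0 = 3188 C.
n(e⁻) = 3188/96485 = 0.03304 mol; theoretically n(Al) = 0.03304/3 = 0.01101 mol, m_theo = 0.2972 g.
At 70.4 % efficiency, m_actual = 0.704 × 0.2972 = 0.209 g.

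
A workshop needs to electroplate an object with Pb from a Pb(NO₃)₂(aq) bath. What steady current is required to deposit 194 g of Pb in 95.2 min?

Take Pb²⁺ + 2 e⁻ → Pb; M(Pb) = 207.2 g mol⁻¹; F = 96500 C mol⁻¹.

n(Pb) = 194 / 207.2 = 0.9363 mol.
n(e⁻) = 2 × 0.9363 = 1.873 mol.
Q = n(e⁻)·F = 1.873 × 96500 = 180700 C.
I = Q/t = 180700 / 5712.0 s = 31.6 A.

31.6 A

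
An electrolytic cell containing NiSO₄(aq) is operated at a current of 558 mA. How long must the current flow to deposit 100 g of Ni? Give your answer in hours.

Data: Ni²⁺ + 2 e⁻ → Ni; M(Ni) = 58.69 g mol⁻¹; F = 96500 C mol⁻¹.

n(Ni) = m/M = 100 / 58.69 = 1.704 mol.
Each Ni atom requires 2 electrons, so n(e⁻) = 2 × 1.704 = 3.408 mol.
Q = n(e⁻)·F = 3.408 × 96500 = 328800 C.
t = Q/I = 328800 / 0.5580 A = 589300 s = 164 h.

164 h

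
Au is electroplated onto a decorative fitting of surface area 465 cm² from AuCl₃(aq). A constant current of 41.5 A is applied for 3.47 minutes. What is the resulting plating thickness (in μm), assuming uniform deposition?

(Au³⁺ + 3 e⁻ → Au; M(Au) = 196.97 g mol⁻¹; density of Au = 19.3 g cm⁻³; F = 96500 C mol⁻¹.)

6.55 μm

Q = I·t = 41.50 × 208.20 = 8640 C; n(e⁻) = 0.08954 mol.
n(Au) = n(e⁻)/3 = 0.02985 mol, so m = 0.02985 × 196.97 = 5.879 g.
Volume = m/ρ = 5.879 / 19.3 = 0.3046 cm³.
Thickness = V/A = 0.3046 / 465 = 6.55 × 10⁻⁴ cm = 6.55 μm.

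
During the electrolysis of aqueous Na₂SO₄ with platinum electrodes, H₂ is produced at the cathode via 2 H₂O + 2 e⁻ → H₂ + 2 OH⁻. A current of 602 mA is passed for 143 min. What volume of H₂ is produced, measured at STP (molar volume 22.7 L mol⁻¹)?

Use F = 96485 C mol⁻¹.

Q = I·t = 0.6020 A × 8580.0 s = 5165 C.
n(e⁻) = Q/F = 5165 / 96485 = 0.05353 mol.
2 electrons are transferred per H₂ molecule, so n(H₂) = 0.05353 / 2 = 0.02677 mol.
V = n × V_m = 0.02677 × 22.7 = 0.608 L.

0.608 L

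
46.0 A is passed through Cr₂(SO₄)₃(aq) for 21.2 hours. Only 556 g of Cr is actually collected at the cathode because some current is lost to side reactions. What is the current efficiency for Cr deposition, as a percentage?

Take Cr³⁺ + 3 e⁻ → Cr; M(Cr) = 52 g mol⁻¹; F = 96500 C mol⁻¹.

Q = I·t = 46.00 × 76320 = 3511000 C; n(e⁻) = 3511000/96500 = 36.38 mol.
Theoretical n(Cr) = n(e⁻)/3 = 12.13 mol, i.e. m_theo = 12.13 × 52 = 630.6 g.
Efficiency = m_actual / m_theo = 556 / 630.6 = 88.2 %.

88.2 %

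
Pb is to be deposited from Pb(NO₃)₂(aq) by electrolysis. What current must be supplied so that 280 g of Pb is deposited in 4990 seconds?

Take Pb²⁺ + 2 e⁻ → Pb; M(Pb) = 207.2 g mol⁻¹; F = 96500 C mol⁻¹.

52.3 A

n(Pb) = 280 / 207.2 = 1.351 mol.
n(e⁻) = 2 × 1.351 = 2.703 mol.
Q = n(e⁻)·F = 2.703 × 96500 = 260800 C.
I = Q/t = 260800 / 4990.0 s = 52.3 A.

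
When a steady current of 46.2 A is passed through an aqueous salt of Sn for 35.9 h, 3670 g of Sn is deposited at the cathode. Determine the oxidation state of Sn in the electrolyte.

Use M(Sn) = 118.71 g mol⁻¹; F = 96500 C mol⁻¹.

+2

Q = I·t = 46.20 A × 129240 s = 5971000 C, so n(e⁻) = 5971000/96500 = 61.87 mol.
n(Sn) deposited = 3670 / 118.71 = 30.92 mol.
Electrons per atom = n(e⁻)/n(Sn) = 61.87 / 30.92 = 2.00 ≈ 2, so the ion is Sn²⁺.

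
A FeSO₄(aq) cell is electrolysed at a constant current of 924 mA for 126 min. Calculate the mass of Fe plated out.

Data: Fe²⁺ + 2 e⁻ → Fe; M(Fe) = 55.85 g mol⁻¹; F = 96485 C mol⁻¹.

Q = I·t = 0.9240 A × 7560.0 s = 6985 C.
n(e⁻) = Q/F = 6985 / 96485 = 0.07240 mol.
Fe²⁺ + 2 e⁻ → Fe, so n(Fe) = n(e⁻)/2 = 0.03620 mol.
m = n·M = 0.03620 × 55.85 = 2.02 g.

2.02 g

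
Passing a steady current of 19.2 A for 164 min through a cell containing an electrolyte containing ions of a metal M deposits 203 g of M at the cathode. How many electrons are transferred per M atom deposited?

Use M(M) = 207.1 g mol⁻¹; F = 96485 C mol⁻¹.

Q = I·t = 19.20 A × 9840.0 s = 188900 C, so n(e⁻) = 188900/96485 = 1.958 mol.
n(M) deposited = 203 / 207.1 = 0.9802 mol.
Electrons per atom = n(e⁻)/n(M) = 1.958 / 0.9802 = 2.00 ≈ 2, so the ion is M²⁺.

2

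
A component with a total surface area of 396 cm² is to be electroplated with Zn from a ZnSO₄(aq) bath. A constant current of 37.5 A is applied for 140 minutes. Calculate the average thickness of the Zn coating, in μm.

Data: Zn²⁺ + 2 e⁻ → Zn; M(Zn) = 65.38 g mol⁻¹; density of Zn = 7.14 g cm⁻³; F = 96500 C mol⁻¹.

Q = I·t = 37.50 × 8400.0 = 315000 C; n(e⁻) = 3.264 mol.
n(Zn) = n(e⁻)/2 = 1.632 mol, so m = 1.632 × 65.38 = 106.7 g.
Volume = m/ρ = 106.7 / 7.14 = 14.95 cm³.
Thickness = V/A = 14.95 / 396 = 0.0377 cm = 377 μm.

377 μm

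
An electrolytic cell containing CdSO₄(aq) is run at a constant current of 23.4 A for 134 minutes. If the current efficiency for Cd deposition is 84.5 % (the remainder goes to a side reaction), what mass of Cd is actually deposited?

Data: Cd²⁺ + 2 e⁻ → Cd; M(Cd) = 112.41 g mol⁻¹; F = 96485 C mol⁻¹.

92.6 g

Q = I·t = 23.40 × 8040.0 = 188100 C.
n(e⁻) = 188100/96485 = 1.950 mol; theoretically n(Cd) = 1.950/2 = 0.9749 mol, m_theo = 109.6 g.
At 84.5 % efficiency, m_actual = 0.845 × 109.6 = 92.6 g.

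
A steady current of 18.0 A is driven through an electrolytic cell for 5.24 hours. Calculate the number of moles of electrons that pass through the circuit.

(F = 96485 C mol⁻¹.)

Q = I·t = 18.00 A × 18864 s = 339600 C.
n(e⁻) = Q/F = 339600 / 96485 = 3.52 mol.

3.52 mol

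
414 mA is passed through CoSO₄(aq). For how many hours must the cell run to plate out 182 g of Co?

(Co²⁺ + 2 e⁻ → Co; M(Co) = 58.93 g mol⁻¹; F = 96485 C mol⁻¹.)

n(Co) = m/M = 182 / 58.93 = 3.088 mol.
Each Co atom requires 2 electrons, so n(e⁻) = 2 × 3.088 = 6.177 mol.
Q = n(e⁻)·F = 6.177 × 96485 = 596000 C.
t = Q/I = 596000 / 0.4140 A = 1440000 s = 400 h.

400 h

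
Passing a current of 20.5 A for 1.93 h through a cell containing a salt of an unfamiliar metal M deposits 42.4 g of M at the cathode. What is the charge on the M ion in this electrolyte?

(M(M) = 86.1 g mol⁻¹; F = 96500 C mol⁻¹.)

Q = I·t = 20.50 A × 6948.0 s = 142400 C, so n(e⁻) = 142400/96500 = 1.476 mol.
n(M) deposited = 42.4 / 86.1 = 0.4925 mol.
Electrons per atom = n(e⁻)/n(M) = 1.476 / 0.4925 = 3.00 ≈ 3, so the ion is M³⁺.

+3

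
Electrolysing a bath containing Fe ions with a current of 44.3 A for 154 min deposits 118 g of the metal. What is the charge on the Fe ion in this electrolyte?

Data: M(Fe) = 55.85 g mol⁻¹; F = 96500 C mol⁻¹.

+2

Q = I·t = 44.30 A × 9240.0 s = 409300 C, so n(e⁻) = 409300/96500 = 4.242 mol.
n(Fe) deposited = 118 / 55.85 = 2.113 mol.
Electrons per atom = n(e⁻)/n(Fe) = 4.242 / 2.113 = 2.01 ≈ 2, so the ion is Fe²⁺.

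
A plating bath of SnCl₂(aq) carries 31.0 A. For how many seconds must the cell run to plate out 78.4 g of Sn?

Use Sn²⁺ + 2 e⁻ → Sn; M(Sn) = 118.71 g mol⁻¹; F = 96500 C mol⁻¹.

n(Sn) = m/M = 78.4 / 118.71 = 0.6604 mol.
Each Sn atom requires 2 electrons, so n(e⁻) = 2 × 0.6604 = 1.321 mol.
Q = n(e⁻)·F = 1.321 × 96500 = 127500 C.
t = Q/I = 127500 / 31.00 A = 4112 s.

4110 s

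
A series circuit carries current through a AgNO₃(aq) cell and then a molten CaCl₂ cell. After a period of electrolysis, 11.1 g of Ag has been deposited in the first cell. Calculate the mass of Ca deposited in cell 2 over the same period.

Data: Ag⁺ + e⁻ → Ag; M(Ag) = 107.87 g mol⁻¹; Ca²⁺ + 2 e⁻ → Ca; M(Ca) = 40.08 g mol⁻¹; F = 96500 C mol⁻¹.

n(Ag) = 11.1 / 107.87 = 0.1029 mol.
Since Ag⁺ + e⁻ → Ag, n(e⁻) passed = 1 × 0.1029 = 0.1029 mol.
Cells in series carry the same charge, so the same 0.1029 mol of electrons passes through cell 2.
Ca²⁺ + 2 e⁻ → Ca, so n(Ca) = 0.1029 / 2 = 0.05145 mol.
m(Ca) = 0.05145 × 40.08 = 2.06 g.

2.06 g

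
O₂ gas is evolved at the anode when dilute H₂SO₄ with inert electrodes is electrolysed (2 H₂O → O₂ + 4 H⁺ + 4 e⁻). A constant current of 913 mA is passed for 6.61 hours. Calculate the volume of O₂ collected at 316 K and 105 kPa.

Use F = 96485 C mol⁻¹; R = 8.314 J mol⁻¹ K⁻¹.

Q = I·t = 0.9130 A × 23796 s = 21730 C.
n(e⁻) = Q/F = 21730 / 96485 = 0.2252 mol.
4 electrons are transferred per O₂ molecule, so n(O₂) = 0.2252 / 4 = 0.05629 mol.
V = nRT/P = (0.05629 × 8.314 × 316) / (105 × 10³ Pa) = 0.00141 m³ = 1.41 L.

1.41 L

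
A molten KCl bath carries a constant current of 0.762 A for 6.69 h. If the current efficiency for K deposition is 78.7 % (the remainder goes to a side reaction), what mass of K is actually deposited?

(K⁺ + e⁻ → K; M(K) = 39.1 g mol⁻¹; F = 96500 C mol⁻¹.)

5.85 g

Q = I·t = 0.7620 × 24084 = 18350 C.
n(e⁻) = 18350/96500 = 0.1902 mol; theoretically n(K) = 0.1902/1 = 0.1902 mol, m_theo = 7.436 g.
At 78.7 % efficiency, m_actual = 0.787 × 7.436 = 5.85 g.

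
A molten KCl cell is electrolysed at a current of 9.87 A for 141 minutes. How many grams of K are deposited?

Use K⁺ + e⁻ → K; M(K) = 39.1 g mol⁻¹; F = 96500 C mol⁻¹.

33.8 g

Q = I·t = 9.870 A × 8460.0 s = 83500 C.
n(e⁻) = Q/F = 83500 / 96500 = 0.8653 mol.
K⁺ + e⁻ → K, so n(K) = n(e⁻)/1 = 0.8653 mol.
m = n·M = 0.8653 × 39.1 = 33.8 g.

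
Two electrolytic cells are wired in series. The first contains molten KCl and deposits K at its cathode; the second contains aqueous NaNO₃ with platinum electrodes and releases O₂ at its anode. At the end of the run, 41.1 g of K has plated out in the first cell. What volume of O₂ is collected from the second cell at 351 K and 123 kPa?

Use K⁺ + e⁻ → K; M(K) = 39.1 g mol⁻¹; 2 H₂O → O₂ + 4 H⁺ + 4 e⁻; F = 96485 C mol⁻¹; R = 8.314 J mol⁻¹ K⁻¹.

6.23 L

n(K) = 41.1 / 39.1 = 1.051 mol, so n(e⁻) = 1 × 1.051 = 1.051 mol.
The cells are in series, so the same 1.051 mol of electrons passes through the second cell.
2 H₂O → O₂ + 4 H⁺ + 4 e⁻ — 4 mol e⁻ per mol O₂, so n(O₂) = 1.051/4 = 0.2628 mol.
V = nRT/P = (0.2628 × 8.314 × 351) / (123 × 10³) = 0.00623 m³ = 6.23 L.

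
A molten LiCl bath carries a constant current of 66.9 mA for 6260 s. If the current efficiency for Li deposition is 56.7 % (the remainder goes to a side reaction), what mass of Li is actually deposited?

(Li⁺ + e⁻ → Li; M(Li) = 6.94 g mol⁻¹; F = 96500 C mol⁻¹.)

0.0171 g

Q = I·t = 0.06690 × 6260.0 = 418.8 C.
n(e⁻) = 418.8/96500 = 0.004340 mol; theoretically n(Li) = 0.004340/1 = 0.004340 mol, m_theo = 0.03012 g.
At 56.7 % efficiency, m_actual = 0.567 × 0.03012 = 0.0171 g.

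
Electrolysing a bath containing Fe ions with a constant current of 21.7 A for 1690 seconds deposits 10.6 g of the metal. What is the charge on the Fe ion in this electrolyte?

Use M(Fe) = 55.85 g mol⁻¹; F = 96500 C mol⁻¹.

Q = I·t = 21.70 A × 1690.0 s = 36670 C, so n(e⁻) = 36670/96500 = 0.3800 mol.
n(Fe) deposited = 10.6 / 55.85 = 0.1898 mol.
Electrons per atom = n(e⁻)/n(Fe) = 0.3800 / 0.1898 = 2.00 ≈ 2, so the ion is Fe²⁺.

+2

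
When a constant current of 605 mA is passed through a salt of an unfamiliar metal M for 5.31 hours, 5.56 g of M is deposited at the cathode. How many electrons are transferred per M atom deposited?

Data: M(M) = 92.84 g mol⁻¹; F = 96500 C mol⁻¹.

Q = I·t = 0.6050 A × 19116 s = 11570 C, so n(e⁻) = 11570/96500 = 0.1198 mol.
n(M) deposited = 5.56 / 92.84 = 0.05989 mol.
Electrons per atom = n(e⁻)/n(M) = 0.1198 / 0.05989 = 2.00 ≈ 2, so the ion is M²⁺.

2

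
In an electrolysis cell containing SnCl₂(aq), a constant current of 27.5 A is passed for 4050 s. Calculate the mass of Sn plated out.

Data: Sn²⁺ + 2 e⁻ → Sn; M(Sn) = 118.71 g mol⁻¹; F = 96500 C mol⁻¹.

Q = I·t = 27.50 A × 4050.0 s = 111400 C.
n(e⁻) = Q/F = 111400 / 96500 = 1.154 mol.
Sn²⁺ + 2 e⁻ → Sn, so n(Sn) = n(e⁻)/2 = 0.5771 mol.
m = n·M = 0.5771 × 118.71 = 68.5 g.

68.5 g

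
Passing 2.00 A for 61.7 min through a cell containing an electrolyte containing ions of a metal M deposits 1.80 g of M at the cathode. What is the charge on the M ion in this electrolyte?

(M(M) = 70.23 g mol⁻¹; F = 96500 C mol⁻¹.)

Q = I·t = 2.000 A × 3702.0 s = 7404 C, so n(e⁻) = 7404/96500 = 0.07673 mol.
n(M) deposited = 1.80 / 70.23 = 0.02563 mol.
Electrons per atom = n(e⁻)/n(M) = 0.07673 / 0.02563 = 2.99 ≈ 3, so the ion is M³⁺.

+3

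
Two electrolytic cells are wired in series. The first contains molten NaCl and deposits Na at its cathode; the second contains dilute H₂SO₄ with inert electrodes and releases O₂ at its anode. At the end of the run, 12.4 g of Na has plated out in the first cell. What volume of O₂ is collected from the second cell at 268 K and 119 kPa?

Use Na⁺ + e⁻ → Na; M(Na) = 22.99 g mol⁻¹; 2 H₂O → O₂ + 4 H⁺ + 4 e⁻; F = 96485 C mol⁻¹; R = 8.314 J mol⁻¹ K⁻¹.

2.52 L

n(Na) = 12.4 / 22.99 = 0.5394 mol, so n(e⁻) = 1 × 0.5394 = 0.5394 mol.
The cells are in series, so the same 0.5394 mol of electrons passes through the second cell.
2 H₂O → O₂ + 4 H⁺ + 4 e⁻ — 4 mol e⁻ per mol O₂, so n(O₂) = 0.5394/4 = 0.1348 mol.
V = nRT/P = (0.1348 × 8.314 × 268) / (119 × 10³) = 0.00252 m³ = 2.52 L.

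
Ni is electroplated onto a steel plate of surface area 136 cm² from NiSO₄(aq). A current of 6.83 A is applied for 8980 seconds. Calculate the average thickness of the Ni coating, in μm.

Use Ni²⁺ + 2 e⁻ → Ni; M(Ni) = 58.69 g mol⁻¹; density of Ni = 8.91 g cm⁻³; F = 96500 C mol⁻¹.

154 μm

Q = I·t = 6.830 × 8980.0 = 61330 C; n(e⁻) = 0.6356 mol.
n(Ni) = n(e⁻)/2 = 0.3178 mol, so m = 0.3178 × 58.69 = 18.65 g.
Volume = m/ρ = 18.65 / 8.91 = 2.093 cm³.
Thickness = V/A = 2.093 / 136 = 0.0154 cm = 154 μm.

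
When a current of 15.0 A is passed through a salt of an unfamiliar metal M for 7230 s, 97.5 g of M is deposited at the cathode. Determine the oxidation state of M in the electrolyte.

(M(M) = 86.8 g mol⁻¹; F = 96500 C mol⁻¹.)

+1

Q = I·t = 15.00 A × 7230.0 s = 108400 C, so n(e⁻) = 108400/96500 = 1.124 mol.
n(M) deposited = 97.5 / 86.8 = 1.123 mol.
Electrons per atom = n(e⁻)/n(M) = 1.124 / 1.123 = 1.00 ≈ 1, so the ion is M⁺.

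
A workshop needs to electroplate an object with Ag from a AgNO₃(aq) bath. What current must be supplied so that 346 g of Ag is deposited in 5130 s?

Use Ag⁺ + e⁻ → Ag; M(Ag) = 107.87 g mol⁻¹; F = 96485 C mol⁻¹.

n(Ag) = 346 / 107.87 = 3.208 mol.
n(e⁻) = 1 × 3.208 = 3.208 mol.
Q = n(e⁻)·F = 3.208 × 96485 = 309500 C.
I = Q/t = 309500 / 5130.0 s = 60.3 A.

60.3 A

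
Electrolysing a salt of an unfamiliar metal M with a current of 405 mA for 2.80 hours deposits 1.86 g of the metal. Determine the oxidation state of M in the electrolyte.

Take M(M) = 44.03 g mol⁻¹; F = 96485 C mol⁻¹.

+1

Q = I·t = 0.4050 A × 10080 s = 4082 C, so n(e⁻) = 4082/96485 = 0.04231 mol.
n(M) deposited = 1.86 / 44.03 = 0.04224 mol.
Electrons per atom = n(e⁻)/n(M) = 0.04231 / 0.04224 = 1.00 ≈ 1, so the ion is M⁺.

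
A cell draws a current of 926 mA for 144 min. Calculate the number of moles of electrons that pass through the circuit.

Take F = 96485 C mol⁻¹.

0.0829 mol

Q = I·t = 0.9260 A × 8640.0 s = 8001 C.
n(e⁻) = Q/F = 8001 / 96485 = 0.0829 mol.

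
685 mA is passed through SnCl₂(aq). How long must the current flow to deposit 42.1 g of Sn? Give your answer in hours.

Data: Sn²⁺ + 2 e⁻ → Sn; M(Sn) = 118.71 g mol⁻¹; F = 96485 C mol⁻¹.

n(Sn) = m/M = 42.1 / 118.71 = 0.3546 mol.
Each Sn atom requires 2 electrons, so n(e⁻) = 2 × 0.3546 = 0.7093 mol.
Q = n(e⁻)·F = 0.7093 × 96485 = 68440 C.
t = Q/I = 68440 / 0.6850 A = 99910 s = 27.8 h.

27.8 h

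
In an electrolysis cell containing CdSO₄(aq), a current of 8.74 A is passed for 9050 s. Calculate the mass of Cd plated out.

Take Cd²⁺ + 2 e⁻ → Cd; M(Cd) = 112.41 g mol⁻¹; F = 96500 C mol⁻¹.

46.1 g

Q = I·t = 8.740 A × 9050.0 s = 79100 C.
n(e⁻) = Q/F = 79100 / 96500 = 0.8197 mol.
Cd²⁺ + 2 e⁻ → Cd, so n(Cd) = n(e⁻)/2 = 0.4098 mol.
m = n·M = 0.4098 × 112.41 = 46.1 g.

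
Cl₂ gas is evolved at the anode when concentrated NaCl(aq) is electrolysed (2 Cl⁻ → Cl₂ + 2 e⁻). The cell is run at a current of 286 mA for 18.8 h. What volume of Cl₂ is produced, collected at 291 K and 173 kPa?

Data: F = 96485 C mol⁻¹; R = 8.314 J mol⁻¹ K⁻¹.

1.40 L

Q = I·t = 0.2860 A × 67680 s = 19360 C.
n(e⁻) = Q/F = 19360 / 96485 = 0.2006 mol.
2 electrons are transferred per Cl₂ molecule, so n(Cl₂) = 0.2006 / 2 = 0.1003 mol.
V = nRT/P = (0.1003 × 8.314 × 291) / (173 × 10³ Pa) = 0.00140 m³ = 1.40 L.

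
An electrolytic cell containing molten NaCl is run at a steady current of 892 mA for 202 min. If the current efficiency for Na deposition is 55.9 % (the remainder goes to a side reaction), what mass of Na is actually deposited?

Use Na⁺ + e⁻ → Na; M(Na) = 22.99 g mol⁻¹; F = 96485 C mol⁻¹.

1.44 g

Q = I·t = 0.8920 × 12120 = 10810 C.
n(e⁻) = 10810/96485 = 0.1120 mol; theoretically n(Na) = 0.1120/1 = 0.1120 mol, m_theo = 2.576 g.
At 55.9 % efficiency, m_actual = 0.559 × 2.576 = 1.44 g.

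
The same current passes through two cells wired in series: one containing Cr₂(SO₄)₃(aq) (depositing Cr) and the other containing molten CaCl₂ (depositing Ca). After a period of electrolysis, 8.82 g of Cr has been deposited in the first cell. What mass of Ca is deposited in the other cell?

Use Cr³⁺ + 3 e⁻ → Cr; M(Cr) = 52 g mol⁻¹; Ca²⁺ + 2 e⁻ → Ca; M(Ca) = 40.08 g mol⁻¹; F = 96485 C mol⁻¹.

n(Cr) = 8.82 / 52 = 0.1696 mol.
Since Cr³⁺ + 3 e⁻ → Cr, n(e⁻) passed = 3 × 0.1696 = 0.5088 mol.
Cells in series carry the same charge, so the same 0.5088 mol of electrons passes through cell 2.
Ca²⁺ + 2 e⁻ → Ca, so n(Ca) = 0.5088 / 2 = 0.2544 mol.
m(Ca) = 0.2544 × 40.08 = 10.2 g.

10.2 g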